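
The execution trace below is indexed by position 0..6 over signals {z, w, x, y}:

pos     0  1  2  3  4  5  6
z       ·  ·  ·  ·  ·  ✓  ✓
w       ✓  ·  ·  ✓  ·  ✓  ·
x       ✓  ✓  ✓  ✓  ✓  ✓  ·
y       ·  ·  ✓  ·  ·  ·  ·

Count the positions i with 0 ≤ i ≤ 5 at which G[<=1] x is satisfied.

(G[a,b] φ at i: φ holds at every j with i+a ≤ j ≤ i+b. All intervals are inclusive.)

5

Evaluate at each i in [0,5]:
  i=0: ✓ (all of [0,1])
  i=1: ✓ (all of [1,2])
  i=2: ✓ (all of [2,3])
  i=3: ✓ (all of [3,4])
  i=4: ✓ (all of [4,5])
  i=5: ✗ (fails at j=6)
Positions where it holds: {0, 1, 2, 3, 4} → 5.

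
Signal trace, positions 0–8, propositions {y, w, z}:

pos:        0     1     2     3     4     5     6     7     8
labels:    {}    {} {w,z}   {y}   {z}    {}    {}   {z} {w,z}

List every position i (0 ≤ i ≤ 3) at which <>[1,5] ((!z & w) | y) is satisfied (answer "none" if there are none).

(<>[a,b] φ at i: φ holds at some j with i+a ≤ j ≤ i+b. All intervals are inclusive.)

Evaluate at each i in [0,3]:
  i=0: ✓ (witness j=3)
  i=1: ✓ (witness j=3)
  i=2: ✓ (witness j=3)
  i=3: ✗ (none in [4,8])

0, 1, 2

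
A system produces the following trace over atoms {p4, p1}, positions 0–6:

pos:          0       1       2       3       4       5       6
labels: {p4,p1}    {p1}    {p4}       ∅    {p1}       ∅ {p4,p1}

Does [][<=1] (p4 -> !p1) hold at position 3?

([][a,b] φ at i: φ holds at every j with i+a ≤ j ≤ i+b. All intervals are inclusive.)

Yes

Check (p4 -> !p1) at every j in [3,4]:
  j=3: antecedent false → ✓
  j=4: antecedent false → ✓
All positions satisfy it → formula holds.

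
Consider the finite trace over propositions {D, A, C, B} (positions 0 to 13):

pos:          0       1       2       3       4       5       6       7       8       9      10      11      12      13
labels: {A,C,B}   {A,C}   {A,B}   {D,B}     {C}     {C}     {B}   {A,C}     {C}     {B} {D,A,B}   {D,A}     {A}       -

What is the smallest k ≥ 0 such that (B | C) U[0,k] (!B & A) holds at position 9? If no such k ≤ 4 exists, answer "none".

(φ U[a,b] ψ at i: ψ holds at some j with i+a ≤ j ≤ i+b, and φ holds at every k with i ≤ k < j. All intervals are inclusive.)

2

Need earliest j ≥ 9 with (!B & A), and (B | C) at every k in [9,j-1].
  j=9: rhs fails.
  j=10: rhs fails.
  j=11: rhs holds; lhs holds on [9,10]. k = 2.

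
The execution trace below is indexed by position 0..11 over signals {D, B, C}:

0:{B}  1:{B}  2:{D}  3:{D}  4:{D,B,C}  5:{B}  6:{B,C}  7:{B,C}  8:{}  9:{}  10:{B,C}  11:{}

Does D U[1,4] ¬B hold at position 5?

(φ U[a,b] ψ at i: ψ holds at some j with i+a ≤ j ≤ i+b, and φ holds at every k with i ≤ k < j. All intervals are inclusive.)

Need some j in [6,9] with ¬B, and D at every k in [5,j-1].
  j=6: ¬B false.
  j=7: ¬B false.
  j=8: ¬B holds, but D fails at k=5 → not this j.
  j=9: ¬B holds, but D fails at k=5 → not this j.
No j in the window works → until fails.

No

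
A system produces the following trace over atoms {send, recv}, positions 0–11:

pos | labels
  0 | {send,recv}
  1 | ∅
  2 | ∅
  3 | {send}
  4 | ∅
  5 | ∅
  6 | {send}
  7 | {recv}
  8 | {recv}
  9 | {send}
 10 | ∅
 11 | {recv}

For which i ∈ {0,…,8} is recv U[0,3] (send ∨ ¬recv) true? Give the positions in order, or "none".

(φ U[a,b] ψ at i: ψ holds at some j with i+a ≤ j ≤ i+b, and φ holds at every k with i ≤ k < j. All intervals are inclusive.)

0, 1, 2, 3, 4, 5, 6, 7, 8

Evaluate at each i in [0,8]:
  i=0: ✓ (rhs at j=0)
  i=1: ✓ (rhs at j=1)
  i=2: ✓ (rhs at j=2)
  i=3: ✓ (rhs at j=3)
  i=4: ✓ (rhs at j=4)
  i=5: ✓ (rhs at j=5)
  i=6: ✓ (rhs at j=6)
  i=7: ✓ (rhs at j=9; lhs holds on [7,8])
  i=8: ✓ (rhs at j=9; lhs holds on [8,8])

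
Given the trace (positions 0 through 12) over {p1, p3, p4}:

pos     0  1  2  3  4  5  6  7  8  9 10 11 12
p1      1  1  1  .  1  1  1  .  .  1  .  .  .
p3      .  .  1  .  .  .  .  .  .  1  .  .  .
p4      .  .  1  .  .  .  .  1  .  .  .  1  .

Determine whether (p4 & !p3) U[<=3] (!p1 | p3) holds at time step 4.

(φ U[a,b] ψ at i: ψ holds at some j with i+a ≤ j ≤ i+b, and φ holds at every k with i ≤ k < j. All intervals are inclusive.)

False

Need some j in [4,7] with (!p1 | p3), and (p4 & !p3) at every k in [4,j-1].
  j=4: (!p1 | p3) false.
  j=5: (!p1 | p3) false.
  j=6: (!p1 | p3) false.
  j=7: (!p1 | p3) holds, but (p4 & !p3) fails at k=4 → not this j.
No j in the window works → until fails.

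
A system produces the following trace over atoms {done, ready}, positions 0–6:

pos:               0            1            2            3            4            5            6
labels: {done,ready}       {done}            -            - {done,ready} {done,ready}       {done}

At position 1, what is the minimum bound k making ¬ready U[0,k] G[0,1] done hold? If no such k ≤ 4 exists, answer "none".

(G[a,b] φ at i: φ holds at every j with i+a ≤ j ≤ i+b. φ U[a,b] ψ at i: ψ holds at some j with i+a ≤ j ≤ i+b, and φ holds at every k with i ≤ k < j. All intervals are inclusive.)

Need earliest j ≥ 1 with G[0,1] done, and ¬ready at every k in [1,j-1].
  j=1: rhs fails.
  j=2: rhs fails.
  j=3: rhs fails.
  j=4: rhs holds; lhs holds on [1,3]. k = 3.

3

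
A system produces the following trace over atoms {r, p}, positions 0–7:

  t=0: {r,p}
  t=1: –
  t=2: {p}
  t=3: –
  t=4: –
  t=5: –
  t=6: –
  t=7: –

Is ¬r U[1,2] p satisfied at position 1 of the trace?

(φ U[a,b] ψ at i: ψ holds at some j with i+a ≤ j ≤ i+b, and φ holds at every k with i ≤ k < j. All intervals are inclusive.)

Need some j in [2,3] with p, and ¬r at every k in [1,j-1].
  j=2: p holds; ¬r holds at every k in [1,1] → satisfied.

Holds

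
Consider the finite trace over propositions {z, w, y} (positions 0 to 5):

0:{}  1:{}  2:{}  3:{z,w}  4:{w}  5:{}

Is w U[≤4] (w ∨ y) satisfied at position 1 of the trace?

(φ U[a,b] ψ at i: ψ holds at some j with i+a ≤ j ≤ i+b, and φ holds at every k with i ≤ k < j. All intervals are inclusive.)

Need some j in [1,5] with (w ∨ y), and w at every k in [1,j-1].
  j=1: (w ∨ y) false.
  j=2: (w ∨ y) false.
  j=3: (w ∨ y) holds, but w fails at k=1 → not this j.
  j=4: (w ∨ y) holds, but w fails at k=1 → not this j.
  j=5: (w ∨ y) false.
No j in the window works → until fails.

Does not hold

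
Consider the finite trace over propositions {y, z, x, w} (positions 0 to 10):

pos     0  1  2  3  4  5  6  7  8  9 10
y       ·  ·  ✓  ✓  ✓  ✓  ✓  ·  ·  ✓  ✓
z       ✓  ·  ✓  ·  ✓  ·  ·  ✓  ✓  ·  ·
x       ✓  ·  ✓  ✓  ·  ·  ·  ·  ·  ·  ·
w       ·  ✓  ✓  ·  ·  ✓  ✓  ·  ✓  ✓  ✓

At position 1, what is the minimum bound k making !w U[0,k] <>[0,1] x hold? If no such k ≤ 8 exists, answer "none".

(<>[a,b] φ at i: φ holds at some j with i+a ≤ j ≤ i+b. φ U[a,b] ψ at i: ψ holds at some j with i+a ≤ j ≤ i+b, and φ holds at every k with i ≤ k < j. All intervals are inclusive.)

Need earliest j ≥ 1 with <>[0,1] x, and !w at every k in [1,j-1].
  j=1: rhs holds (empty prefix). k = 0.

0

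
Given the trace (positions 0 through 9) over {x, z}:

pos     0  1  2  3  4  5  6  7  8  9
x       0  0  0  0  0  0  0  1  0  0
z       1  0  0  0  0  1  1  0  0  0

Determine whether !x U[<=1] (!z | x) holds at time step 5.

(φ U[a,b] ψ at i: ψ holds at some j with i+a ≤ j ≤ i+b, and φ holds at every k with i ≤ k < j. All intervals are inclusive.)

False

Need some j in [5,6] with (!z | x), and !x at every k in [5,j-1].
  j=5: (!z | x) false.
  j=6: (!z | x) false.
No j in the window works → until fails.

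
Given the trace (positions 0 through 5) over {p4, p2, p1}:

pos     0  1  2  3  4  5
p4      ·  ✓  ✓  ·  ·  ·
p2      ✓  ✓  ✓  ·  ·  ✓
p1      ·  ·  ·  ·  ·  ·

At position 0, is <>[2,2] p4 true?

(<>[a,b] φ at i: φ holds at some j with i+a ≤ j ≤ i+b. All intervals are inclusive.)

Check p4 at each j in [2,2]:
  j=2: true
Found at j=2 → formula holds.

Holds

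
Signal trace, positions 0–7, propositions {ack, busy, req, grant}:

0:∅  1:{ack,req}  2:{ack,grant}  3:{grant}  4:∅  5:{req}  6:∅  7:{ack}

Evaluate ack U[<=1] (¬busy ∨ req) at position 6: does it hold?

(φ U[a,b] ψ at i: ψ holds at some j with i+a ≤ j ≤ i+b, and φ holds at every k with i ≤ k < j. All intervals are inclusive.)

Need some j in [6,7] with (¬busy ∨ req), and ack at every k in [6,j-1].
  j=6: (¬busy ∨ req) holds; no prefix to check → satisfied.

Holds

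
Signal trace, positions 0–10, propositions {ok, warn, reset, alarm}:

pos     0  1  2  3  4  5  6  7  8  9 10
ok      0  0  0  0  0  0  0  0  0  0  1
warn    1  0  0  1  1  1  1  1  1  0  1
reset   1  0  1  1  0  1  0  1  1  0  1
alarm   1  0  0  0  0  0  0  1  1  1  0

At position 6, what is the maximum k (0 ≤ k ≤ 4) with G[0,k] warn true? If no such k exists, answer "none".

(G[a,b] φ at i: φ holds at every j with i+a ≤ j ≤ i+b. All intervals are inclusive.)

2

warn must hold from j=6 onward; find where it first fails.
  j=6: holds
  j=7: holds
  j=8: holds
  j=9: fails
Holds on [6,8], so largest k = 2.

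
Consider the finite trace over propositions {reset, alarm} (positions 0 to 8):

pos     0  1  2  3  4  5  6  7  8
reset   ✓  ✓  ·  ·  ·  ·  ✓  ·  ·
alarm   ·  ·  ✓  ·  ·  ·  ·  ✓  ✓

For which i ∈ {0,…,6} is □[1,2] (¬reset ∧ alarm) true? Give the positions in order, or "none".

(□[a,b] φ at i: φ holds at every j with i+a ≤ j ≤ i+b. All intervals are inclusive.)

6

Evaluate at each i in [0,6]:
  i=0: ✗ (fails at j=1)
  i=1: ✗ (fails at j=3)
  i=2: ✗ (fails at j=3)
  i=3: ✗ (fails at j=4)
  i=4: ✗ (fails at j=5)
  i=5: ✗ (fails at j=6)
  i=6: ✓ (all of [7,8])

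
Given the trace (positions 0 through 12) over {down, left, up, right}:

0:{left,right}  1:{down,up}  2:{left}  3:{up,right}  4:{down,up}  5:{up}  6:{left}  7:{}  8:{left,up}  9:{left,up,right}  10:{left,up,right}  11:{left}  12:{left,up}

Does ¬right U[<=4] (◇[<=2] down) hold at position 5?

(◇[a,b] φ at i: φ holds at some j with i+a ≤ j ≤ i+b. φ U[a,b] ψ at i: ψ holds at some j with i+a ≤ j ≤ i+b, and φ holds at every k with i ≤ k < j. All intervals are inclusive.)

Need some j in [5,9] with ◇[<=2] down, and ¬right at every k in [5,j-1].
  j=5: ◇[<=2] down — fails (none in [5,7]).
  j=6: ◇[<=2] down — fails (none in [6,8]).
  j=7: ◇[<=2] down — fails (none in [7,9]).
  j=8: ◇[<=2] down — fails (none in [8,10]).
  j=9: ◇[<=2] down — fails (none in [9,11]).
No j in the window works → until fails.

Does not hold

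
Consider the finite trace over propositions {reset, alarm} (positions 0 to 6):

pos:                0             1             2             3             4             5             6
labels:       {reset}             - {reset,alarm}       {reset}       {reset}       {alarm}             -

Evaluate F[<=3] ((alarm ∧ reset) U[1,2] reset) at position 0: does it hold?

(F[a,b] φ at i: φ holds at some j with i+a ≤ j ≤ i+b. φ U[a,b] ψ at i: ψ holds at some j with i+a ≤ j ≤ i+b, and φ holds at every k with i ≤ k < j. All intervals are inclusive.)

Holds

Check ((alarm ∧ reset) U[1,2] reset) at each j in [0,3]:
  j=0: fails
  j=1: fails
  j=2: holds
  j=3: fails
Found at j=2 → formula holds.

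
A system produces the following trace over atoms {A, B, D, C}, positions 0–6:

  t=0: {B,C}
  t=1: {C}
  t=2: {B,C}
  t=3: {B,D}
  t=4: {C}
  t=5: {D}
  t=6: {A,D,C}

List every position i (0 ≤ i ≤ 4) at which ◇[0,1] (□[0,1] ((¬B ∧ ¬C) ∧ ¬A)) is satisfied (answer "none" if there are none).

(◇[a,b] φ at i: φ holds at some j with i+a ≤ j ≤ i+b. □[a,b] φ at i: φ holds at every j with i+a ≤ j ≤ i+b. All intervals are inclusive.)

Evaluate at each i in [0,4]:
  i=0: ✗ (none in [0,1])
  i=1: ✗ (none in [1,2])
  i=2: ✗ (none in [2,3])
  i=3: ✗ (none in [3,4])
  i=4: ✗ (none in [4,5])

none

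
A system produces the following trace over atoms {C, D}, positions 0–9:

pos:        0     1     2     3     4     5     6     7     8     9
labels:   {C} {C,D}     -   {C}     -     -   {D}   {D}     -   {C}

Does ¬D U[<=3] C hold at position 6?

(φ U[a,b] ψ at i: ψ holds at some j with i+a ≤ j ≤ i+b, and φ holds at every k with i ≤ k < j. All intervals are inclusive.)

Need some j in [6,9] with C, and ¬D at every k in [6,j-1].
  j=6: C false.
  j=7: C false.
  j=8: C false.
  j=9: C holds, but ¬D fails at k=6 → not this j.
No j in the window works → until fails.

No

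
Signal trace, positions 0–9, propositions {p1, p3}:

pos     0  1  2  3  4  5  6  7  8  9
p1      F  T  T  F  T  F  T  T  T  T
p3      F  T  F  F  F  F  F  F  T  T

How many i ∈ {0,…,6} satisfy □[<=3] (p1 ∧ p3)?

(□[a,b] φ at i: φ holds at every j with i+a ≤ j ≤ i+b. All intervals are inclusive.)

0

Evaluate at each i in [0,6]:
  i=0: ✗ (fails at j=0)
  i=1: ✗ (fails at j=2)
  i=2: ✗ (fails at j=2)
  i=3: ✗ (fails at j=3)
  i=4: ✗ (fails at j=4)
  i=5: ✗ (fails at j=5)
  i=6: ✗ (fails at j=6)
Positions where it holds: {} → 0.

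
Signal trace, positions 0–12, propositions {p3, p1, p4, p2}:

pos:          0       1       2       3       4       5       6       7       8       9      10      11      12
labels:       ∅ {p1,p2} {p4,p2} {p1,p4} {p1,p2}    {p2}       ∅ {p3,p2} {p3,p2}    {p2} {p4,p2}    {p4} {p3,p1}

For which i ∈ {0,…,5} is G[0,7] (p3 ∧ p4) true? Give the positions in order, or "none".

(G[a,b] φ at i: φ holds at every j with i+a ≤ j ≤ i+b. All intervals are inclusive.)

Evaluate at each i in [0,5]:
  i=0: ✗ (fails at j=0)
  i=1: ✗ (fails at j=1)
  i=2: ✗ (fails at j=2)
  i=3: ✗ (fails at j=3)
  i=4: ✗ (fails at j=4)
  i=5: ✗ (fails at j=5)

none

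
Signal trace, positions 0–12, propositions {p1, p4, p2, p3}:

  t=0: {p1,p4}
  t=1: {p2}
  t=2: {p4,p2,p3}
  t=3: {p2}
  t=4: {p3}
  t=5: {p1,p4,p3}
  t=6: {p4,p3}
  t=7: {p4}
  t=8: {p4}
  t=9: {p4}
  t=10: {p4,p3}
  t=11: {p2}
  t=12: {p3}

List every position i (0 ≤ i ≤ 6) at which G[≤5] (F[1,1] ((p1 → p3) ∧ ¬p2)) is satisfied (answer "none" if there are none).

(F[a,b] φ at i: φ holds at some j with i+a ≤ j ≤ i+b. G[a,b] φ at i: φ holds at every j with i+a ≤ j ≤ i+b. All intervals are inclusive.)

Evaluate at each i in [0,6]:
  i=0: ✗ (fails at j=0)
  i=1: ✗ (fails at j=1)
  i=2: ✗ (fails at j=2)
  i=3: ✓ (all of [3,8])
  i=4: ✓ (all of [4,9])
  i=5: ✗ (fails at j=10)
  i=6: ✗ (fails at j=10)

3, 4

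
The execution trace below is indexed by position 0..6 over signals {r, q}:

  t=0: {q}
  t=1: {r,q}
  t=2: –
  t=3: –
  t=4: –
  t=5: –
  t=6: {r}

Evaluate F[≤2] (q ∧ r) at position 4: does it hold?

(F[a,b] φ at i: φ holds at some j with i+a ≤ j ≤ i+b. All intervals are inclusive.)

False

Check (q ∧ r) at each j in [4,6]:
  j=4: false
  j=5: false
  j=6: false
No position in the window satisfies it → formula fails.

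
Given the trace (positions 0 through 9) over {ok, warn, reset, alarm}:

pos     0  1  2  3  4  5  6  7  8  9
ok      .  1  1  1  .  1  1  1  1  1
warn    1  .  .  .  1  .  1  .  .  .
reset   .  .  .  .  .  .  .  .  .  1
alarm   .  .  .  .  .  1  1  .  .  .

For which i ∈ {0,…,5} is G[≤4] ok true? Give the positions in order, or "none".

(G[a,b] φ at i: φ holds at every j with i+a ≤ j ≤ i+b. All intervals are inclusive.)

Evaluate at each i in [0,5]:
  i=0: ✗ (fails at j=0)
  i=1: ✗ (fails at j=4)
  i=2: ✗ (fails at j=4)
  i=3: ✗ (fails at j=4)
  i=4: ✗ (fails at j=4)
  i=5: ✓ (all of [5,9])

5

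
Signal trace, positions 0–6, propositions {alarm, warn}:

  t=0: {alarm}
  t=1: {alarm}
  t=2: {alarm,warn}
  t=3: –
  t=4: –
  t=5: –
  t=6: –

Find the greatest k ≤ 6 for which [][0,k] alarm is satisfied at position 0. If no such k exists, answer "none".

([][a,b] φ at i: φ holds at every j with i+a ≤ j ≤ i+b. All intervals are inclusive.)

alarm must hold from j=0 onward; find where it first fails.
  j=0: holds
  j=1: holds
  j=2: holds
  j=3: fails
Holds on [0,2], so largest k = 2.

2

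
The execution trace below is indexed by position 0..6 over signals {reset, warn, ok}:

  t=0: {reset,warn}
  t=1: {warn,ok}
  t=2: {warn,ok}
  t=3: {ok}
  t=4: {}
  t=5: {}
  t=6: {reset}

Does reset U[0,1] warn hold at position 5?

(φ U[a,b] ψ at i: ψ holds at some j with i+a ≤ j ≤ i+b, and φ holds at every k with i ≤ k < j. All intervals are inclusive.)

False

Need some j in [5,6] with warn, and reset at every k in [5,j-1].
  j=5: warn false.
  j=6: warn false.
No j in the window works → until fails.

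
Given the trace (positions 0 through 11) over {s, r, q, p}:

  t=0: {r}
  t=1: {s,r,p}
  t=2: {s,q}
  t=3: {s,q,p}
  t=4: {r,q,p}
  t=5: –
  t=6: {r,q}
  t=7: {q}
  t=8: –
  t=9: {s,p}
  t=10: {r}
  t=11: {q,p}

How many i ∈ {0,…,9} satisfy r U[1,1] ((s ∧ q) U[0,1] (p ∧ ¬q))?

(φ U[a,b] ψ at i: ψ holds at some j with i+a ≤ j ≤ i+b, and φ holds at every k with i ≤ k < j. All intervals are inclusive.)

Evaluate at each i in [0,9]:
  i=0: ✓ (rhs at j=1; lhs holds on [0,0])
  i=1: ✗ (no rhs in [2,2])
  i=2: ✗ (no rhs in [3,3])
  i=3: ✗ (no rhs in [4,4])
  i=4: ✗ (no rhs in [5,5])
  i=5: ✗ (no rhs in [6,6])
  i=6: ✗ (no rhs in [7,7])
  i=7: ✗ (no rhs in [8,8])
  i=8: ✗ (lhs fails at k=8 before rhs at j=9)
  i=9: ✗ (no rhs in [10,10])
Positions where it holds: {0} → 1.

1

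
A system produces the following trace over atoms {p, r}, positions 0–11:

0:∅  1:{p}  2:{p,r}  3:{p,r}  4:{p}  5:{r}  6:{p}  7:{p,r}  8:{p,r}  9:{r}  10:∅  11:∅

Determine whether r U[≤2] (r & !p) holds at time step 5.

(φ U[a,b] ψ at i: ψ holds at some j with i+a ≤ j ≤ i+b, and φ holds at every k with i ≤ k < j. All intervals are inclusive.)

True

Need some j in [5,7] with (r & !p), and r at every k in [5,j-1].
  j=5: (r & !p) holds; no prefix to check → satisfied.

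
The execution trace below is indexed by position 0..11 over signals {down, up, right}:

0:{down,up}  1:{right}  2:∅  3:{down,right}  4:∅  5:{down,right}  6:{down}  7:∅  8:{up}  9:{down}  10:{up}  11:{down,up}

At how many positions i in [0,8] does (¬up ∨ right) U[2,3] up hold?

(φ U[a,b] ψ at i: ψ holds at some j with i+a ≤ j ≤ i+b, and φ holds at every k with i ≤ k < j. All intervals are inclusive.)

Evaluate at each i in [0,8]:
  i=0: ✗ (no rhs in [2,3])
  i=1: ✗ (no rhs in [3,4])
  i=2: ✗ (no rhs in [4,5])
  i=3: ✗ (no rhs in [5,6])
  i=4: ✗ (no rhs in [6,7])
  i=5: ✓ (rhs at j=8; lhs holds on [5,7])
  i=6: ✓ (rhs at j=8; lhs holds on [6,7])
  i=7: ✗ (lhs fails at k=8 before rhs at j=10)
  i=8: ✗ (lhs fails at k=8 before rhs at j=10)
Positions where it holds: {5, 6} → 2.

2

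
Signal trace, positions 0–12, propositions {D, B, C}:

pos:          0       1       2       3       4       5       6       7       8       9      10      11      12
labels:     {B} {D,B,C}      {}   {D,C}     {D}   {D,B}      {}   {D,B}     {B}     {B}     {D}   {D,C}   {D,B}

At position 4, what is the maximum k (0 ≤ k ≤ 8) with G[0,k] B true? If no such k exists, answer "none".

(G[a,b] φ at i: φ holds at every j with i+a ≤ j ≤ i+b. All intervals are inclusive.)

none

B must hold from j=4 onward; find where it first fails.
  j=4: fails → no k works.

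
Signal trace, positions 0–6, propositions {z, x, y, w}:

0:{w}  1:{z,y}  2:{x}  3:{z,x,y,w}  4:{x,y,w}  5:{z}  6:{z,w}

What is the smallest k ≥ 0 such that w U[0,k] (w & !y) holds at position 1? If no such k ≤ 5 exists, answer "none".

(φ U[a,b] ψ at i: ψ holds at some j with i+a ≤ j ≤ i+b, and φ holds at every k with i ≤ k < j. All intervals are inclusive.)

none

Need earliest j ≥ 1 with (w & !y), and w at every k in [1,j-1].
  j=1: rhs fails.
  j=2: rhs fails.
  j=3: rhs fails.
  j=4: rhs fails.
  j=5: rhs fails.
  j=6: rhs holds but lhs fails at k=1.
No witness within the range → none.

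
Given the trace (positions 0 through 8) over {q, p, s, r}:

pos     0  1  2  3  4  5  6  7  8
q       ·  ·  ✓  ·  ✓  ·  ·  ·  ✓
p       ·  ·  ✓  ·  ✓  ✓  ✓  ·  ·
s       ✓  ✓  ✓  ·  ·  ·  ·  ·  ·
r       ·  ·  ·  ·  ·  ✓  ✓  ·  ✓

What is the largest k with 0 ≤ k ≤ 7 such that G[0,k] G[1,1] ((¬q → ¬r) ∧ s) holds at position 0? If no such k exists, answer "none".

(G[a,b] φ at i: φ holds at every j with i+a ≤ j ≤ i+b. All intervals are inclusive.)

1

G[1,1] ((¬q → ¬r) ∧ s) must hold from j=0 onward; find where it first fails.
  j=0: holds
  j=1: holds
  j=2: fails
Holds on [0,1], so largest k = 1.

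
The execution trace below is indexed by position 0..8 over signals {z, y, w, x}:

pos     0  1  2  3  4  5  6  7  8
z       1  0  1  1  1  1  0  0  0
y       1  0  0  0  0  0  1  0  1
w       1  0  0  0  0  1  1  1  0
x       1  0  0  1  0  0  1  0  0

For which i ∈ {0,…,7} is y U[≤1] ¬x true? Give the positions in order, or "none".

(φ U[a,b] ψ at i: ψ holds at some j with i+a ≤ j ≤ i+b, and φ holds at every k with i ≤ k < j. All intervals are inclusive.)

Evaluate at each i in [0,7]:
  i=0: ✓ (rhs at j=1; lhs holds on [0,0])
  i=1: ✓ (rhs at j=1)
  i=2: ✓ (rhs at j=2)
  i=3: ✗ (lhs fails at k=3 before rhs at j=4)
  i=4: ✓ (rhs at j=4)
  i=5: ✓ (rhs at j=5)
  i=6: ✓ (rhs at j=7; lhs holds on [6,6])
  i=7: ✓ (rhs at j=7)

0, 1, 2, 4, 5, 6, 7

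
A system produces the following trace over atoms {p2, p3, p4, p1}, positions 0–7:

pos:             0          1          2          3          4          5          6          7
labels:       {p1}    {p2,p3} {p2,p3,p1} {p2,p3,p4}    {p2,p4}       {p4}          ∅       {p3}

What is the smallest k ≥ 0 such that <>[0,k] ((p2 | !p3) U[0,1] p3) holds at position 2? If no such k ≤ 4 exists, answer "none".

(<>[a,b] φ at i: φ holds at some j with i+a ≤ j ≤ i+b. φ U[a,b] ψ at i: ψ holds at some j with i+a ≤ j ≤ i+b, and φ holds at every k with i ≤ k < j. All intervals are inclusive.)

Scan j = 2,3,… for ((p2 | !p3) U[0,1] p3):
  j=2: holds
First hit at j=2, so smallest k = 2-2 = 0.

0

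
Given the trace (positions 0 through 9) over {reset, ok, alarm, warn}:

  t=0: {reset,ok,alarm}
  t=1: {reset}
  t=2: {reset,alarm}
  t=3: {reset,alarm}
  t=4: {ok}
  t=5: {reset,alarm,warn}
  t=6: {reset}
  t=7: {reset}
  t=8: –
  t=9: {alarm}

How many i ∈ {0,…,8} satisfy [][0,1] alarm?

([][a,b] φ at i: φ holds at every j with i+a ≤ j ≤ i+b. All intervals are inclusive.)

Evaluate at each i in [0,8]:
  i=0: ✗ (fails at j=1)
  i=1: ✗ (fails at j=1)
  i=2: ✓ (all of [2,3])
  i=3: ✗ (fails at j=4)
  i=4: ✗ (fails at j=4)
  i=5: ✗ (fails at j=6)
  i=6: ✗ (fails at j=6)
  i=7: ✗ (fails at j=7)
  i=8: ✗ (fails at j=8)
Positions where it holds: {2} → 1.

1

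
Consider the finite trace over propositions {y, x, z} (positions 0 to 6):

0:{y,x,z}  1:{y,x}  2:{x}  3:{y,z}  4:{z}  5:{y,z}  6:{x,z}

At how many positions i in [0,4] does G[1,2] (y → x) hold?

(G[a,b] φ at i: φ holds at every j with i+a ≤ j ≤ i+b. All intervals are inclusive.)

Evaluate at each i in [0,4]:
  i=0: ✓ (all of [1,2])
  i=1: ✗ (fails at j=3)
  i=2: ✗ (fails at j=3)
  i=3: ✗ (fails at j=5)
  i=4: ✗ (fails at j=5)
Positions where it holds: {0} → 1.

1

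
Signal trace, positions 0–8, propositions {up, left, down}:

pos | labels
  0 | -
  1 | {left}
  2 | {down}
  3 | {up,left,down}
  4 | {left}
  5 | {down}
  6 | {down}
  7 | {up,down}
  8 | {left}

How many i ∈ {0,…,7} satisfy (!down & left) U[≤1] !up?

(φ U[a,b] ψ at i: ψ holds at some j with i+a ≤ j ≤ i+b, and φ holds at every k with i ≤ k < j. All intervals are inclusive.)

Evaluate at each i in [0,7]:
  i=0: ✓ (rhs at j=0)
  i=1: ✓ (rhs at j=1)
  i=2: ✓ (rhs at j=2)
  i=3: ✗ (lhs fails at k=3 before rhs at j=4)
  i=4: ✓ (rhs at j=4)
  i=5: ✓ (rhs at j=5)
  i=6: ✓ (rhs at j=6)
  i=7: ✗ (lhs fails at k=7 before rhs at j=8)
Positions where it holds: {0, 1, 2, 4, 5, 6} → 6.

6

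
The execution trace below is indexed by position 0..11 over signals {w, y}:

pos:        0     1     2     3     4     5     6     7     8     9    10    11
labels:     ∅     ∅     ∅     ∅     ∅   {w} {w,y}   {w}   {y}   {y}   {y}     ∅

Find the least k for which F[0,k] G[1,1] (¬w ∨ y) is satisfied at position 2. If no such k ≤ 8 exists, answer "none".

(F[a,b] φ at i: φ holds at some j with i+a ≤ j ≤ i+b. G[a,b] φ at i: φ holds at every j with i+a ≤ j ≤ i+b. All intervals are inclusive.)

Scan j = 2,3,… for G[1,1] (¬w ∨ y):
  j=2: holds
First hit at j=2, so smallest k = 2-2 = 0.

0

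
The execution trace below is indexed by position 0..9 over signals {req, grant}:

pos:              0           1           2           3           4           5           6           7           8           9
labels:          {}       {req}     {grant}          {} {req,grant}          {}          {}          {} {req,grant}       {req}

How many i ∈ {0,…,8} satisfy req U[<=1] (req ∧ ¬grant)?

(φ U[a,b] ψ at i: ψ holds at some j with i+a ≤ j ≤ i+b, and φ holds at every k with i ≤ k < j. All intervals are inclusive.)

2

Evaluate at each i in [0,8]:
  i=0: ✗ (lhs fails at k=0 before rhs at j=1)
  i=1: ✓ (rhs at j=1)
  i=2: ✗ (no rhs in [2,3])
  i=3: ✗ (no rhs in [3,4])
  i=4: ✗ (no rhs in [4,5])
  i=5: ✗ (no rhs in [5,6])
  i=6: ✗ (no rhs in [6,7])
  i=7: ✗ (no rhs in [7,8])
  i=8: ✓ (rhs at j=9; lhs holds on [8,8])
Positions where it holds: {1, 8} → 2.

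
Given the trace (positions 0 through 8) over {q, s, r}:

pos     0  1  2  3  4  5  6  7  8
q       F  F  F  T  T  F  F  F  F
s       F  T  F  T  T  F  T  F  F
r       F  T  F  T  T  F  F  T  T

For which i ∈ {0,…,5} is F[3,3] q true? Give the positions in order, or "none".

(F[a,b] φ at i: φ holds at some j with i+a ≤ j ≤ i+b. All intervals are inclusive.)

0, 1

Evaluate at each i in [0,5]:
  i=0: ✓ (witness j=3)
  i=1: ✓ (witness j=4)
  i=2: ✗ (none in [5,5])
  i=3: ✗ (none in [6,6])
  i=4: ✗ (none in [7,7])
  i=5: ✗ (none in [8,8])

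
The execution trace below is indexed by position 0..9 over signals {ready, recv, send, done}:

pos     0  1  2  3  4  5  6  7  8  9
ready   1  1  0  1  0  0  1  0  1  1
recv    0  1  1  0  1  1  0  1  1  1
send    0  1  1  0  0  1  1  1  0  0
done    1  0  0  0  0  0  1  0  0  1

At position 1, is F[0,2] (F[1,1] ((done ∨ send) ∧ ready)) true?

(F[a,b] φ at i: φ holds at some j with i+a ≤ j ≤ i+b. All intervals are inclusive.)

Check F[1,1] ((done ∨ send) ∧ ready) at each j in [1,3]:
  j=1: fails (none in [2,2])
  j=2: fails (none in [3,3])
  j=3: fails (none in [4,4])
No position in the window satisfies it → formula fails.

False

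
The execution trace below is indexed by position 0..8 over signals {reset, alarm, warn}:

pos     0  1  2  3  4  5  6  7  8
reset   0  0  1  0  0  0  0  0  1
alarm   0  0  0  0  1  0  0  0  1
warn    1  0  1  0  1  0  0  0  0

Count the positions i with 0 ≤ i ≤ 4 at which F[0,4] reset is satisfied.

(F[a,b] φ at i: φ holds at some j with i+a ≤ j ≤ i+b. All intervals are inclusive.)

Evaluate at each i in [0,4]:
  i=0: ✓ (witness j=2)
  i=1: ✓ (witness j=2)
  i=2: ✓ (witness j=2)
  i=3: ✗ (none in [3,7])
  i=4: ✓ (witness j=8)
Positions where it holds: {0, 1, 2, 4} → 4.

4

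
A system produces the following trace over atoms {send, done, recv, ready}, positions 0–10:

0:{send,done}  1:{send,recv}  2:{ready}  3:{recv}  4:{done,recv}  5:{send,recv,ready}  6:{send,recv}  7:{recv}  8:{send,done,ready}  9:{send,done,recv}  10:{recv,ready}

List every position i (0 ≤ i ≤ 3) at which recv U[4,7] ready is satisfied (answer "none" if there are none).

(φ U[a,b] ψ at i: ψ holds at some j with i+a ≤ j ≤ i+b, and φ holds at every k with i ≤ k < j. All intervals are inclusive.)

Evaluate at each i in [0,3]:
  i=0: ✗ (lhs fails at k=0 before rhs at j=5)
  i=1: ✗ (lhs fails at k=2 before rhs at j=5)
  i=2: ✗ (lhs fails at k=2 before rhs at j=8)
  i=3: ✓ (rhs at j=8; lhs holds on [3,7])

3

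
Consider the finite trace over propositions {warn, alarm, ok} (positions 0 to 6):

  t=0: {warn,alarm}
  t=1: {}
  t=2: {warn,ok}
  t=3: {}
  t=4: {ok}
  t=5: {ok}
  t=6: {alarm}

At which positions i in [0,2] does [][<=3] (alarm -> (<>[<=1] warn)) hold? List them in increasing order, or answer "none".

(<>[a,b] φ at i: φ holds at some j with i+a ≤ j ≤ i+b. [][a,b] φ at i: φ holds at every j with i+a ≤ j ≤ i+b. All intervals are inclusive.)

0, 1, 2

Evaluate at each i in [0,2]:
  i=0: ✓ (all of [0,3])
  i=1: ✓ (all of [1,4])
  i=2: ✓ (all of [2,5])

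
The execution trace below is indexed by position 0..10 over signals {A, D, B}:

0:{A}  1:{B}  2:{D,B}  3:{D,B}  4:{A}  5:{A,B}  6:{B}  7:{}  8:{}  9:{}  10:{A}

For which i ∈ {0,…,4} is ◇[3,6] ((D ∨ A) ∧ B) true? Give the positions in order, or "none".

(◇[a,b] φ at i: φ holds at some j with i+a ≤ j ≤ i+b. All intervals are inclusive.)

0, 1, 2

Evaluate at each i in [0,4]:
  i=0: ✓ (witness j=3)
  i=1: ✓ (witness j=5)
  i=2: ✓ (witness j=5)
  i=3: ✗ (none in [6,9])
  i=4: ✗ (none in [7,10])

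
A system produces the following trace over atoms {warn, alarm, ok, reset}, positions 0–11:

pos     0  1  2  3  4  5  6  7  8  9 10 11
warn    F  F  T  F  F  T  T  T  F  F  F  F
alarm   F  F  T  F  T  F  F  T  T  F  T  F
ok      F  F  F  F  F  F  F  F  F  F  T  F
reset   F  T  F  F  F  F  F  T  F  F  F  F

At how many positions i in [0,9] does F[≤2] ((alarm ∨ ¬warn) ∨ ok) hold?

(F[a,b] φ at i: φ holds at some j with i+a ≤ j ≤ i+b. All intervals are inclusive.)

10

Evaluate at each i in [0,9]:
  i=0: ✓ (witness j=0)
  i=1: ✓ (witness j=1)
  i=2: ✓ (witness j=2)
  i=3: ✓ (witness j=3)
  i=4: ✓ (witness j=4)
  i=5: ✓ (witness j=7)
  i=6: ✓ (witness j=7)
  i=7: ✓ (witness j=7)
  i=8: ✓ (witness j=8)
  i=9: ✓ (witness j=9)
Positions where it holds: {0, 1, 2, 3, 4, 5, 6, 7, 8, 9} → 10.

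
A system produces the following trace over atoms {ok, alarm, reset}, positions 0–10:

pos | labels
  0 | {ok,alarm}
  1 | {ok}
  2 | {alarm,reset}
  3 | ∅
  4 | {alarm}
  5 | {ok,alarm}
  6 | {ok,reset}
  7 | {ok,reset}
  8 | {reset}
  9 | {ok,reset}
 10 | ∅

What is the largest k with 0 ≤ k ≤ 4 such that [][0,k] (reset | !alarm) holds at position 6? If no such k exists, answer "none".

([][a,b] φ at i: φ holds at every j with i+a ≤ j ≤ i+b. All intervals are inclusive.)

4

(reset | !alarm) must hold from j=6 onward; find where it first fails.
  j=6: holds
  j=7: holds
  j=8: holds
  j=9: holds
  j=10: holds
Holds through j=10; largest k = 4.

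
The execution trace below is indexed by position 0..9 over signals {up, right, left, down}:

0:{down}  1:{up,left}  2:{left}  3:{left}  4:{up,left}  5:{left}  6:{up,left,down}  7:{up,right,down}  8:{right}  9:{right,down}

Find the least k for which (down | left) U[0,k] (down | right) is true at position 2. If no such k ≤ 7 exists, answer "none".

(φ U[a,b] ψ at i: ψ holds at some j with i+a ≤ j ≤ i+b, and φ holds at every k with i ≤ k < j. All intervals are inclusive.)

4

Need earliest j ≥ 2 with (down | right), and (down | left) at every k in [2,j-1].
  j=2: rhs fails.
  j=3: rhs fails.
  j=4: rhs fails.
  j=5: rhs fails.
  j=6: rhs holds; lhs holds on [2,5]. k = 4.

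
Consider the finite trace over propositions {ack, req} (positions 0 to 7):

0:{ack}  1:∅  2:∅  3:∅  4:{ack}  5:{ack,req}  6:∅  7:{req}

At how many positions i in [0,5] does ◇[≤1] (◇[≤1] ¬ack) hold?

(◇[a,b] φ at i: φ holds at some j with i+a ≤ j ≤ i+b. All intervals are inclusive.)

6

Evaluate at each i in [0,5]:
  i=0: ✓ (witness j=0)
  i=1: ✓ (witness j=1)
  i=2: ✓ (witness j=2)
  i=3: ✓ (witness j=3)
  i=4: ✓ (witness j=5)
  i=5: ✓ (witness j=5)
Positions where it holds: {0, 1, 2, 3, 4, 5} → 6.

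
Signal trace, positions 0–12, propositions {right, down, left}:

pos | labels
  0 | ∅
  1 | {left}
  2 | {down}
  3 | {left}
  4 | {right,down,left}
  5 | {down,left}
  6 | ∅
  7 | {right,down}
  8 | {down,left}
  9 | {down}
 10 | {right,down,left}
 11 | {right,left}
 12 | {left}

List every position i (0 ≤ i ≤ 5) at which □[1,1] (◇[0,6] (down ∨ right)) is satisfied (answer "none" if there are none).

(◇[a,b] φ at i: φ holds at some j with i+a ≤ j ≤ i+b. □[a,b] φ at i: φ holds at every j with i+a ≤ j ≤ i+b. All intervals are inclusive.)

0, 1, 2, 3, 4, 5

Evaluate at each i in [0,5]:
  i=0: ✓ (all of [1,1])
  i=1: ✓ (all of [2,2])
  i=2: ✓ (all of [3,3])
  i=3: ✓ (all of [4,4])
  i=4: ✓ (all of [5,5])
  i=5: ✓ (all of [6,6])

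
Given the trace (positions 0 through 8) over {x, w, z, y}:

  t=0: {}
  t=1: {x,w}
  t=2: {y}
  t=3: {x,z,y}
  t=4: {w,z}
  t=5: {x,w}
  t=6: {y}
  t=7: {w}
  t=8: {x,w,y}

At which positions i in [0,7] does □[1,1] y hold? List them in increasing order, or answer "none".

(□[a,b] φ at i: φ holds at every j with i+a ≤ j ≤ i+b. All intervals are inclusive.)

1, 2, 5, 7

Evaluate at each i in [0,7]:
  i=0: ✗ (fails at j=1)
  i=1: ✓ (all of [2,2])
  i=2: ✓ (all of [3,3])
  i=3: ✗ (fails at j=4)
  i=4: ✗ (fails at j=5)
  i=5: ✓ (all of [6,6])
  i=6: ✗ (fails at j=7)
  i=7: ✓ (all of [8,8])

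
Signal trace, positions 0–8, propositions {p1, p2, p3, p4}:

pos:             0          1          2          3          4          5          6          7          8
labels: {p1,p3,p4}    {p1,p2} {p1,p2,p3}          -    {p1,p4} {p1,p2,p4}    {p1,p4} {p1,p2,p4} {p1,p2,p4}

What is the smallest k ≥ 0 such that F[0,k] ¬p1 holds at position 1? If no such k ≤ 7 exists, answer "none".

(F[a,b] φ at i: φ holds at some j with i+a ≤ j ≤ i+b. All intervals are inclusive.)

Scan j = 1,2,… for ¬p1:
  j=1: fails
  j=2: fails
  j=3: holds
First hit at j=3, so smallest k = 3-1 = 2.

2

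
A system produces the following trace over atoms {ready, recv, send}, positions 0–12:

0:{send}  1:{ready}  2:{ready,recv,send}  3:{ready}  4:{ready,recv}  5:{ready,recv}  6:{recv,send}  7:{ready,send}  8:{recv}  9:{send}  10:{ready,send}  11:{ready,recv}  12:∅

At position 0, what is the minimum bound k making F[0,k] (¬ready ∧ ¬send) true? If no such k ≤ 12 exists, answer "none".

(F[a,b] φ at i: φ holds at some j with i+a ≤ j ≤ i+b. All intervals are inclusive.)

8

Scan j = 0,1,… for (¬ready ∧ ¬send):
  j=0: fails
  j=1: fails
  j=2: fails
  j=3: fails
  j=4: fails
  j=5: fails
  j=6: fails
  j=7: fails
  j=8: holds
First hit at j=8, so smallest k = 8-0 = 8.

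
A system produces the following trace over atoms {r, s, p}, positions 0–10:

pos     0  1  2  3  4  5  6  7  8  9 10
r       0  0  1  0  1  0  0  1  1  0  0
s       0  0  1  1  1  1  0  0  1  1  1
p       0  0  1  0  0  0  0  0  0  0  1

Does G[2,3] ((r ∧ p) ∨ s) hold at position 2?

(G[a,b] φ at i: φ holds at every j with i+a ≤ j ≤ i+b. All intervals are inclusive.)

Holds

Check ((r ∧ p) ∨ s) at every j in [4,5]:
  j=4: true
  j=5: true
All positions satisfy it → formula holds.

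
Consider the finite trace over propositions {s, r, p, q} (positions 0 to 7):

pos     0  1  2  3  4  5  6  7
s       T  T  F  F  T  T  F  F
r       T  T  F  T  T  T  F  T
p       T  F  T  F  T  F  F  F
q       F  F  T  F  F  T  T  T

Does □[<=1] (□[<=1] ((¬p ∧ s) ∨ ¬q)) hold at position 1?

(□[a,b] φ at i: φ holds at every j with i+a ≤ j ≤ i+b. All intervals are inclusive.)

Check □[<=1] ((¬p ∧ s) ∨ ¬q) at every j in [1,2]:
  j=1: fails at 2
  j=2: fails at 2
Fails at j=1 → formula fails.

False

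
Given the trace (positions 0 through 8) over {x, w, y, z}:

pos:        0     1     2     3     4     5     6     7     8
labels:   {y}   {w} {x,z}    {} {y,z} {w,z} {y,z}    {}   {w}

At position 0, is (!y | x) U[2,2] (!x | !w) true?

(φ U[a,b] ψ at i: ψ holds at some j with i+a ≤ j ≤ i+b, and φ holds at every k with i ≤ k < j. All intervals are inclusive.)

Need some j in [2,2] with (!x | !w), and (!y | x) at every k in [0,j-1].
  j=2: (!x | !w) holds, but (!y | x) fails at k=0 → not this j.
No j in the window works → until fails.

Does not hold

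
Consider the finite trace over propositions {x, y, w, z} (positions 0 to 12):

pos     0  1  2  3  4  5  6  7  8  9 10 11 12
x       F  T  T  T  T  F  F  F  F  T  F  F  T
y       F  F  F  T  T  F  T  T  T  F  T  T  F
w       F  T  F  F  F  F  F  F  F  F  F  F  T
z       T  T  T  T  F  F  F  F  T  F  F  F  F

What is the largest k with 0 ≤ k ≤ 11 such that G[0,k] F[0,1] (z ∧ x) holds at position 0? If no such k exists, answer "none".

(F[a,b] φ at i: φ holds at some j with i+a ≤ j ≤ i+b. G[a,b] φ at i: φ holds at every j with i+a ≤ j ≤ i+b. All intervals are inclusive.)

3

F[0,1] (z ∧ x) must hold from j=0 onward; find where it first fails.
  j=0: holds
  j=1: holds
  j=2: holds
  j=3: holds
  j=4: fails
Holds on [0,3], so largest k = 3.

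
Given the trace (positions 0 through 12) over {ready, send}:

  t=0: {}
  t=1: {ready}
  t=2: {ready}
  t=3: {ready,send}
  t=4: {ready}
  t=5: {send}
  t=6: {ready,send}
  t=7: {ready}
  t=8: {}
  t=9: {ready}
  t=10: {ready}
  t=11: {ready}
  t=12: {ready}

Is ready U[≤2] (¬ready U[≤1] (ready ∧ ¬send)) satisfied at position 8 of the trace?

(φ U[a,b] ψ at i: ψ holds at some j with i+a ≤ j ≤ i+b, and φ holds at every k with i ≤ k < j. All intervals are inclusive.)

Need some j in [8,10] with (¬ready U[≤1] (ready ∧ ¬send)), and ready at every k in [8,j-1].
  j=8: (¬ready U[≤1] (ready ∧ ¬send)) holds; no prefix to check → satisfied.

Holds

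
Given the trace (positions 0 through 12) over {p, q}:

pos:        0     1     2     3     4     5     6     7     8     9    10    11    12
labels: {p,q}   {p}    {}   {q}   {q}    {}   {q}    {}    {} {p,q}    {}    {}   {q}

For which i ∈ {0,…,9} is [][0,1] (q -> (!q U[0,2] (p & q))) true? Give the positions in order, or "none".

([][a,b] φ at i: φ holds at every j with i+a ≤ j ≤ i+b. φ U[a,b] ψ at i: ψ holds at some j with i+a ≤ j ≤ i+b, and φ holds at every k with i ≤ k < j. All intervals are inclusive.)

0, 1, 7, 8, 9

Evaluate at each i in [0,9]:
  i=0: ✓ (all of [0,1])
  i=1: ✓ (all of [1,2])
  i=2: ✗ (fails at j=3)
  i=3: ✗ (fails at j=3)
  i=4: ✗ (fails at j=4)
  i=5: ✗ (fails at j=6)
  i=6: ✗ (fails at j=6)
  i=7: ✓ (all of [7,8])
  i=8: ✓ (all of [8,9])
  i=9: ✓ (all of [9,10])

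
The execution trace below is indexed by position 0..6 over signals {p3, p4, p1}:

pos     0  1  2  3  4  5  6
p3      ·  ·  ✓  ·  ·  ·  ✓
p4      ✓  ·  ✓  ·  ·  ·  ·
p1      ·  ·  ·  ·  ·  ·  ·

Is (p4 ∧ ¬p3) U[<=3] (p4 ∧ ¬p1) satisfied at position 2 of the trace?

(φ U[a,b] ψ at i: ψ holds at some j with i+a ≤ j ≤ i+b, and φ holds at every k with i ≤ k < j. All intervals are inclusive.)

True

Need some j in [2,5] with (p4 ∧ ¬p1), and (p4 ∧ ¬p3) at every k in [2,j-1].
  j=2: (p4 ∧ ¬p1) holds; no prefix to check → satisfied.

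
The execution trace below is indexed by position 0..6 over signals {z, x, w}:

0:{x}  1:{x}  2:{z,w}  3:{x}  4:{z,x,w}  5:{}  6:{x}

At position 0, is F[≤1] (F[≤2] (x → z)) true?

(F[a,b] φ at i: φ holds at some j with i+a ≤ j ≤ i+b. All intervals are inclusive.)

Yes

Check F[≤2] (x → z) at each j in [0,1]:
  j=0: holds (witness at 2)
  j=1: holds (witness at 2)
Found at j=0 → formula holds.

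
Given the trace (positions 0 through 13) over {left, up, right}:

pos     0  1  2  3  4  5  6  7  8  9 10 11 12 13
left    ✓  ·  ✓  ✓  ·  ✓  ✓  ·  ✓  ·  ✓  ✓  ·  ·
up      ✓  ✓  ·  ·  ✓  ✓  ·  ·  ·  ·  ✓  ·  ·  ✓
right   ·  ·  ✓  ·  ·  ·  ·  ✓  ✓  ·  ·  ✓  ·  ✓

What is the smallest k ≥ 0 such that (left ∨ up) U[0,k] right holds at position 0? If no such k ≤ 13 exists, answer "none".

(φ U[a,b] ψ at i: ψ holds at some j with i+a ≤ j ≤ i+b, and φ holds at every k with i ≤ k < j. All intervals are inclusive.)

Need earliest j ≥ 0 with right, and (left ∨ up) at every k in [0,j-1].
  j=0: rhs fails.
  j=1: rhs fails.
  j=2: rhs holds; lhs holds on [0,1]. k = 2.

2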